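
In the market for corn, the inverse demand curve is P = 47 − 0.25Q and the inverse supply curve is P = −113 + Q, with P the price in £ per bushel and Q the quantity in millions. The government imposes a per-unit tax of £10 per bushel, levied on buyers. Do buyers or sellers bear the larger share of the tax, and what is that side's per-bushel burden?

Sellers bear the larger share: £8 per bushel.

Inverting to Q(P) form: Qd = 188 − 4P; Qs = P + 113.
Without the tax, 188 − 4P = P + 113 gives 5P = 75, so P* = £15 and Q* = 128.
With the tax collected from buyers, demand (in seller-price terms) shifts: Qd = 188 − 4(P + 10).
Solving gives Q = 120 with buyers paying £17 and sellers receiving £7 (the £10 wedge).
Per-bushel burden: buyers £2, sellers £8.
Sellers take the larger share because supply is less price-elastic here (demand slope 4 vs supply slope 1).
The less price-elastic side of the market bears the larger share of a per-unit tax.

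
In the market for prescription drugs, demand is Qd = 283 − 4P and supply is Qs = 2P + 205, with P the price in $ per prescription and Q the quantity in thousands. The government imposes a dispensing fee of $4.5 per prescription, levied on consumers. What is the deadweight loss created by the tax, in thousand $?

Deadweight loss = $13.5 thousand.

Before the tax: set 283 − 4P = 2P + 205 → P* = $13, Q* = 231.
With the tax collected from consumers, demand (in seller-price terms) shifts: Qd = 283 − 4(P + 4.5).
Solving gives Q = 225 with consumers paying $14.5 and suppliers receiving $10 (the $4.5 wedge).
Quantity falls by |ΔQ| = |231 − 225| = 6.
DWL = ½ · t · |ΔQ| = ½ · 4.5 · 6 = $13.5.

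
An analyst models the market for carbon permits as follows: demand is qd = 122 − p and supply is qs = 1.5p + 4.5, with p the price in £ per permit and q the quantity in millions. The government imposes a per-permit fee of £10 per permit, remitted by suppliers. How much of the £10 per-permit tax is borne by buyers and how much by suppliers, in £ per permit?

Without the tax, 122 − p = 1.5p + 4.5 gives 2.5p = 117.5, so p* = £47 and q* = 75.
With the tax collected from suppliers, supply shifts: qs = 1.5(p − 10) + 4.5.
New equilibrium: buyers pay £53, suppliers receive £43, q = 69. (Wedge: pb − ps = 10.)
Burden on buyers: £6; on suppliers: £4. (They sum to £10.)

Buyers bear £6 per permit; suppliers bear £4 per permit.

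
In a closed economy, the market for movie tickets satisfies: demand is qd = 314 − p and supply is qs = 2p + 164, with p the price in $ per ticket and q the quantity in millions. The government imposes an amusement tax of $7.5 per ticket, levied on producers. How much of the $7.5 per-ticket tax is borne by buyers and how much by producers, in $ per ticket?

Without the tax, 314 − p = 2p + 164 gives 3p = 150, so p* = $50 and q* = 264.
With the tax collected from producers, supply shifts: qs = 2(p − 7.5) + 164.
New equilibrium: buyers pay $55, producers receive $47.5, q = 259. (Wedge: pb − ps = 7.5.)
Burden on buyers: $5; on producers: $2.5. (They sum to $7.5.)
The less price-elastic side of the market bears the larger share of a per-unit tax.

Buyers bear $5 per ticket; producers bear $2.5 per ticket.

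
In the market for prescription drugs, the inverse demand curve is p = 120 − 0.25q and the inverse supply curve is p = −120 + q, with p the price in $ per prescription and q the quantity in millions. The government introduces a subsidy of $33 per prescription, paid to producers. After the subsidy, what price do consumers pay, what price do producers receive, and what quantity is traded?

Inverting to q(p) form: qd = 480 − 4p; qs = p + 120.
Without the subsidy, 480 − 4p = p + 120 gives 5p = 360, so p* = $72 and q* = 192.
With a per-unit subsidy paid to producers, each receives p + 33 per unit sold, so supply becomes qs = (p + 33) + 120.
New equilibrium: consumers pay $65.4, producers receive $98.4, q = 218.4. (Wedge: pb − ps = −33.)

Consumers pay $65.4; producers receive $98.4; quantity = 218.4.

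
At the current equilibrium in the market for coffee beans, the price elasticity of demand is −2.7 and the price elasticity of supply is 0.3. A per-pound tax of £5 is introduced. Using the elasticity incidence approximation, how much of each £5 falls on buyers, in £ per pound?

Incidence ratio: buyers' share ≈ εs / (εs + |εd|) = 0.3 / (0.3 + 2.7) = 0.1.
So buyers bear ≈ 0.1 × £5 = £0.5; suppliers bear £4.5.

Buyers bear ≈ £0.5 per pound.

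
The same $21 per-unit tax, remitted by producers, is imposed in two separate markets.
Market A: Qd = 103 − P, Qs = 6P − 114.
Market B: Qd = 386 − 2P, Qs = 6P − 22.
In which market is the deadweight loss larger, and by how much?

Market B, by $141.75.

Market A: pre-tax P* = $31, Q* = 72; post-tax Q = 54; deadweight loss = $189.
Market B: pre-tax P* = $51, Q* = 284; post-tax Q = 252.5; deadweight loss = $330.75.
Difference: $189 vs $330.75 → market B is larger by $141.75.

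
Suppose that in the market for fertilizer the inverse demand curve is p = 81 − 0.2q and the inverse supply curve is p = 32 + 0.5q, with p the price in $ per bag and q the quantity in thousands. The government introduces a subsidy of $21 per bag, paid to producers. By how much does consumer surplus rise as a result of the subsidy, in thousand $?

Consumer surplus rises by $510 thousand.

Rewrite in direct form: qd = 405 − 5p and qs = 2p − 64.
Before the subsidy: set 405 − 5p = 2p − 64 → p* = $67, q* = 70.
With a per-unit subsidy paid to producers, each receives p + 21 per unit sold, so supply becomes qs = 2(p + 21) − 64.
New equilibrium: buyers pay $61, producers receive $82, q = 100. (Wedge: pb − ps = −21.)
ΔCS is the trapezoid between Q = 100 and Q = 70 of height $6: ½ · (70 + 100) · 6 = $510.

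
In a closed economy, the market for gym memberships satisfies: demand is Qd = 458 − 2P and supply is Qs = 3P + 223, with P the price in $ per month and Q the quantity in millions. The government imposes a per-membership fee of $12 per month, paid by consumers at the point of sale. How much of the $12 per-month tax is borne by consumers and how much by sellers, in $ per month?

Consumers bear $7.2 per month; sellers bear $4.8 per month.

Before the tax: set 458 − 2P = 3P + 223 → P* = $47, Q* = 364.
With the tax collected from consumers, demand (in seller-price terms) shifts: Qd = 458 − 2(P + 12).
Solving gives Q = 349.6 with consumers paying $54.2 and sellers receiving $42.2 (the $12 wedge).
Burden on consumers: $7.2; on sellers: $4.8. (They sum to $12.)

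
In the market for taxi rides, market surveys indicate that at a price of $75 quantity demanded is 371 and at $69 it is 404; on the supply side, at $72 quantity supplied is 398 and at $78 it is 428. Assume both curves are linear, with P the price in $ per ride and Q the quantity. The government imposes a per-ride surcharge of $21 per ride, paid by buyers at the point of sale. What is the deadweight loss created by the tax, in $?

Demand slope: (404 − 371)/(69 − 75) = -5.5, so Qd = 783.5 − 5.5P.
Supply slope: (428 − 398)/(78 − 72) = 5, so Qs = 5P + 38.
Without the tax, 783.5 − 5.5P = 5P + 38 gives 10.5P = 745.5, so P* = $71 and Q* = 393.
With the tax collected from buyers, demand (in seller-price terms) shifts: Qd = 783.5 − 5.5(P + 21).
Solving gives Q = 338 with buyers paying $81 and producers receiving $60 (the $21 wedge).
Quantity falls by |ΔQ| = |393 − 338| = 55.
DWL = ½ · t · |ΔQ| = ½ · 21 · 55 = $577.5.

Deadweight loss = $577.5.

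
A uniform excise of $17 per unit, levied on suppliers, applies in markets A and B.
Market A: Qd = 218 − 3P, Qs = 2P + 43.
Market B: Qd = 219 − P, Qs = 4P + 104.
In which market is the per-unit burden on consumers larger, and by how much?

Market A: pre-tax P* = $35, Q* = 113; post-tax Q = 92.6; per-unit burden on consumers = $6.8.
Market B: pre-tax P* = $23, Q* = 196; post-tax Q = 182.4; per-unit burden on consumers = $13.6.
Difference: $6.8 vs $13.6 → market B is larger by $6.8.

Market B, by $6.8.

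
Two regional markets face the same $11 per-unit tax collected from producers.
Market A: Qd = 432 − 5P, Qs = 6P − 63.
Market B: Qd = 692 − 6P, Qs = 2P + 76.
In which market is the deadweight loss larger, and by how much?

Market A: pre-tax P* = $45, Q* = 207; post-tax Q = 177; deadweight loss = $165.
Market B: pre-tax P* = $77, Q* = 230; post-tax Q = 213.5; deadweight loss = $90.75.
Difference: $165 vs $90.75 → market A is larger by $74.25.

Market A, by $74.25.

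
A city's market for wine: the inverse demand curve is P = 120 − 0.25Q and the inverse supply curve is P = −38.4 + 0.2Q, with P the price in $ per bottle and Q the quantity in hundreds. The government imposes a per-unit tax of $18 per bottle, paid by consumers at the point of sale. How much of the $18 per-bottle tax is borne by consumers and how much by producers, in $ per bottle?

Consumers bear $10 per bottle; producers bear $8 per bottle.

Rewrite in direct form: Qd = 480 − 4P and Qs = 5P + 192.
Before the tax: set 480 − 4P = 5P + 192 → P* = $32, Q* = 352.
With the tax collected from consumers, demand (in seller-price terms) shifts: Qd = 480 − 4(P + 18).
New equilibrium: consumers pay $42, producers receive $24, Q = 312. (Wedge: Pb − Ps = 18.)
Burden on consumers: $10; on producers: $8. (They sum to $18.)
The less price-elastic side of the market bears the larger share of a per-unit tax.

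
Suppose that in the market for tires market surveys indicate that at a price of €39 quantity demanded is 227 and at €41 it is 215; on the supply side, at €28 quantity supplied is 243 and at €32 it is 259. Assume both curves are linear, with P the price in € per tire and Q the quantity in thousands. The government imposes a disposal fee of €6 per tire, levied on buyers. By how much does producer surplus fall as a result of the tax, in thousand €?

Producer surplus falls by €920.88 thousand.

Demand slope: (215 − 227)/(41 − 39) = -6, so Qd = 461 − 6P.
Supply slope: (259 − 243)/(32 − 28) = 4, so Qs = 4P + 131.
Before the tax: set 461 − 6P = 4P + 131 → P* = €33, Q* = 263.
With the tax collected from buyers, demand (in seller-price terms) shifts: Qd = 461 − 6(P + 6).
Solving gives Q = 248.6 with buyers paying €35.4 and suppliers receiving €29.4 (the €6 wedge).
ΔPS is the trapezoid between Q = 248.6 and Q = 263 of height €3.6: ½ · (263 + 248.6) · 3.6 = €920.88.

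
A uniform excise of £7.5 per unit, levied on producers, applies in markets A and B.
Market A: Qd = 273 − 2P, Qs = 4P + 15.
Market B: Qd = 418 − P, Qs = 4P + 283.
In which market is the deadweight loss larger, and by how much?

Market A, by £15.

Market A: pre-tax P* = £43, Q* = 187; post-tax Q = 177; deadweight loss = £37.5.
Market B: pre-tax P* = £27, Q* = 391; post-tax Q = 385; deadweight loss = £22.5.
Difference: £37.5 vs £22.5 → market A is larger by £15.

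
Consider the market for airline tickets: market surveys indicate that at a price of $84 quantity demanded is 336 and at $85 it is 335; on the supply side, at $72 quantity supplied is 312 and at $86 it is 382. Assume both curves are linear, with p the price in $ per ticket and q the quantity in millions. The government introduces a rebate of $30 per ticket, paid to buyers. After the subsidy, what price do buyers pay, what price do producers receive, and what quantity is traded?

Buyers pay $53; producers receive $83; quantity = 367.

Demand slope: (335 − 336)/(85 − 84) = -1, so qd = 420 − p.
Supply slope: (382 − 312)/(86 − 72) = 5, so qs = 5p − 48.
Before the subsidy: set 420 − p = 5p − 48 → p* = $78, q* = 342.
With a per-unit subsidy paid to buyers, each effectively pays p − 30, so demand becomes qd = 420 − (p − 30).
Solving gives q = 367 with buyers paying $53 and producers receiving $83 (the $30 wedge).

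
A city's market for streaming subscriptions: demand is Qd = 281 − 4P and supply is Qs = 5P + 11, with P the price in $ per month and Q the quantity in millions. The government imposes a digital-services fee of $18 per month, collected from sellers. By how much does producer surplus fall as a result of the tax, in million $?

Producer surplus falls by $1128 million.

Without the tax, 281 − 4P = 5P + 11 gives 9P = 270, so P* = $30 and Q* = 161.
With the tax collected from sellers, supply shifts: Qs = 5(P − 18) + 11.
Solving gives Q = 121 with buyers paying $40 and sellers receiving $22 (the $18 wedge).
ΔPS is the trapezoid between Q = 121 and Q = 161 of height $8: ½ · (161 + 121) · 8 = $1128.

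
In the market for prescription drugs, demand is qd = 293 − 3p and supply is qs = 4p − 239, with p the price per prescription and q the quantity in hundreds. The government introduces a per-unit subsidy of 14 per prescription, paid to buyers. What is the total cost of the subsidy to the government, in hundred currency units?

Without the subsidy, 293 − 3p = 4p − 239 gives 7p = 532, so p* = 76 and q* = 65.
With a per-unit subsidy paid to buyers, each effectively pays p − 14, so demand becomes qd = 293 − 3(p − 14).
New equilibrium: buyers pay 68, suppliers receive 82, q = 89. (Wedge: pb − ps = −14.)
Outlay = t · Q = 14 · 89 = 1246.

Government outlay = 1246 hundred.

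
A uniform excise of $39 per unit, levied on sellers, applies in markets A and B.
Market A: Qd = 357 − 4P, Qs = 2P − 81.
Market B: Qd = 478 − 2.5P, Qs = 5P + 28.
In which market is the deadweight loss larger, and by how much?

Market A: pre-tax P* = $73, Q* = 65; post-tax Q = 13; deadweight loss = $1014.
Market B: pre-tax P* = $60, Q* = 328; post-tax Q = 263; deadweight loss = $1267.5.
Difference: $1014 vs $1267.5 → market B is larger by $253.5.

Market B, by $253.5.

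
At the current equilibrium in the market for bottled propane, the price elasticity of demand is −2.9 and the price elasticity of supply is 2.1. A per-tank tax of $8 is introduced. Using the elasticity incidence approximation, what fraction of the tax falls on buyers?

Buyers' share ≈ 0.42.

Incidence ratio: buyers' share ≈ εs / (εs + |εd|) = 2.1 / (2.1 + 2.9) = 0.42.
Supply is the less elastic side, so buyers bear the smaller share.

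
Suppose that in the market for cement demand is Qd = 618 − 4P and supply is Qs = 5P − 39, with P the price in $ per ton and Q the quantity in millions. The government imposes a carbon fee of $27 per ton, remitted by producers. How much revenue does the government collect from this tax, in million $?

Without the tax, 618 − 4P = 5P − 39 gives 9P = 657, so P* = $73 and Q* = 326.
With the tax collected from producers, supply shifts: Qs = 5(P − 27) − 39.
New equilibrium: consumers pay $88, producers receive $61, Q = 266. (Wedge: Pb − Ps = 27.)
Revenue = t · Q = 27 · 266 = $7182.

Tax revenue = $7182 million.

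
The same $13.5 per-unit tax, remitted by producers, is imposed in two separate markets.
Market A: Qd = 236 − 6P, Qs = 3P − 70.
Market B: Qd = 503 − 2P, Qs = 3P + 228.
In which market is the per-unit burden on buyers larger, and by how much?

Market B, by $3.6.

Market A: pre-tax P* = $34, Q* = 32; post-tax Q = 5; per-unit burden on buyers = $4.5.
Market B: pre-tax P* = $55, Q* = 393; post-tax Q = 376.8; per-unit burden on buyers = $8.1.
Difference: $4.5 vs $8.1 → market B is larger by $3.6.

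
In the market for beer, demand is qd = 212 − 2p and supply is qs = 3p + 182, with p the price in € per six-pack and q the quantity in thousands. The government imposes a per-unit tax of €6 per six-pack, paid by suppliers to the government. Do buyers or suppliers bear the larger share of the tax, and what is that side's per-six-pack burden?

Buyers bear the larger share: €3.6 per six-pack.

Before the tax: set 212 − 2p = 3p + 182 → p* = €6, q* = 200.
With the tax collected from suppliers, supply shifts: qs = 3(p − 6) + 182.
New equilibrium: buyers pay €9.6, suppliers receive €3.6, q = 192.8. (Wedge: pb − ps = 6.)
Per-six-pack burden: buyers €3.6, suppliers €2.4.
Buyers take the larger share because demand is less price-elastic here (demand slope 2 vs supply slope 3).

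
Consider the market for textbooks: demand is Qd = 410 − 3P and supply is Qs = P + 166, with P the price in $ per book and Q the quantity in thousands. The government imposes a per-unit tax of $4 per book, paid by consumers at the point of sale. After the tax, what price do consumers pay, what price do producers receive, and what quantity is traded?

Consumers pay $62; producers receive $58; quantity = 224.

Before the tax: set 410 − 3P = P + 166 → P* = $61, Q* = 227.
With the tax collected from consumers, demand (in seller-price terms) shifts: Qd = 410 − 3(P + 4).
New equilibrium: consumers pay $62, producers receive $58, Q = 224. (Wedge: Pb − Ps = 4.)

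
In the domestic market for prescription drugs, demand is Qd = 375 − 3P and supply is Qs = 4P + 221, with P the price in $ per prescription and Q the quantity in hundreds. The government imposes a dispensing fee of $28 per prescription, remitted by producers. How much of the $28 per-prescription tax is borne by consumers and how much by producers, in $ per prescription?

Without the tax, 375 − 3P = 4P + 221 gives 7P = 154, so P* = $22 and Q* = 309.
With the tax collected from producers, supply shifts: Qs = 4(P − 28) + 221.
New equilibrium: consumers pay $38, producers receive $10, Q = 261. (Wedge: Pb − Ps = 28.)
Burden on consumers: $16; on producers: $12. (They sum to $28.)
The less price-elastic side of the market bears the larger share of a per-unit tax.

Consumers bear $16 per prescription; producers bear $12 per prescription.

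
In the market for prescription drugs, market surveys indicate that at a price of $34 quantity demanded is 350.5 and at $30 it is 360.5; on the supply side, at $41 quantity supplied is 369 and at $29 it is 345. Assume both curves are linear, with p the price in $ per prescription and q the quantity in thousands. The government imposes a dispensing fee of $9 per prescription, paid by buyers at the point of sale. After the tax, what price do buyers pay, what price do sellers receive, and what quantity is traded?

Buyers pay $37; sellers receive $28; quantity = 343.

Demand slope: (360.5 − 350.5)/(30 − 34) = -2.5, so qd = 435.5 − 2.5p.
Supply slope: (345 − 369)/(29 − 41) = 2, so qs = 2p + 287.
Without the tax, 435.5 − 2.5p = 2p + 287 gives 4.5p = 148.5, so p* = $33 and q* = 353.
With the tax collected from buyers, demand (in seller-price terms) shifts: qd = 435.5 − 2.5(p + 9).
New equilibrium: buyers pay $37, sellers receive $28, q = 343. (Wedge: pb − ps = 9.)
The less price-elastic side of the market bears the larger share of a per-unit tax.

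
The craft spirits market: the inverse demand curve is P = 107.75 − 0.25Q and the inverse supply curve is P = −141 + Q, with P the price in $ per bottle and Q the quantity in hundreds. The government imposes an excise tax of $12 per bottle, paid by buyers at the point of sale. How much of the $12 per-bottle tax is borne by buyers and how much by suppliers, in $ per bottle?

Buyers bear $2.4 per bottle; suppliers bear $9.6 per bottle.

Rewrite in direct form: Qd = 431 − 4P and Qs = P + 141.
Without the tax, 431 − 4P = P + 141 gives 5P = 290, so P* = $58 and Q* = 199.
With the tax collected from buyers, demand (in seller-price terms) shifts: Qd = 431 − 4(P + 12).
New equilibrium: buyers pay $60.4, suppliers receive $48.4, Q = 189.4. (Wedge: Pb − Ps = 12.)
Burden on buyers: $2.4; on suppliers: $9.6. (They sum to $12.)
The less price-elastic side of the market bears the larger share of a per-unit tax.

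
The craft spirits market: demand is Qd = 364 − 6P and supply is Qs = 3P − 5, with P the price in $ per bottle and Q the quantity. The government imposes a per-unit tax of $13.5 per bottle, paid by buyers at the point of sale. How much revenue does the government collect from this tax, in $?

Tax revenue = $1228.5.

Before the tax: set 364 − 6P = 3P − 5 → P* = $41, Q* = 118.
With the tax collected from buyers, demand (in seller-price terms) shifts: Qd = 364 − 6(P + 13.5).
New equilibrium: buyers pay $45.5, sellers receive $32, Q = 91. (Wedge: Pb − Ps = 13.5.)
Revenue = t · Q = 13.5 · 91 = $1228.5.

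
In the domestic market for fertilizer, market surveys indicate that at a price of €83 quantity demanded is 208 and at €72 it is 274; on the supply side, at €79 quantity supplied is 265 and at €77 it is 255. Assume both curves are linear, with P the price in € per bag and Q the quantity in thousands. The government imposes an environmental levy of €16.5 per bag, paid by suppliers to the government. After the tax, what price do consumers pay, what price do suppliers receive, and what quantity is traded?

Consumers pay €83.5; suppliers receive €67; quantity = 205.

Demand slope: (274 − 208)/(72 − 83) = -6, so Qd = 706 − 6P.
Supply slope: (255 − 265)/(77 − 79) = 5, so Qs = 5P − 130.
Before the tax: set 706 − 6P = 5P − 130 → P* = €76, Q* = 250.
With the tax collected from suppliers, supply shifts: Qs = 5(P − 16.5) − 130.
Solving gives Q = 205 with consumers paying €83.5 and suppliers receiving €67 (the €16.5 wedge).
The less price-elastic side of the market bears the larger share of a per-unit tax.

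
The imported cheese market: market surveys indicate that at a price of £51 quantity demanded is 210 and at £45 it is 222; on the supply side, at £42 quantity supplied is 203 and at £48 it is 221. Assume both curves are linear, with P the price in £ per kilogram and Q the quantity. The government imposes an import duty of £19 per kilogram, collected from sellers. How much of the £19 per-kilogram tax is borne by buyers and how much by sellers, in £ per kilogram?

Demand slope: (222 − 210)/(45 − 51) = -2, so Qd = 312 − 2P.
Supply slope: (221 − 203)/(48 − 42) = 3, so Qs = 3P + 77.
Without the tax, 312 − 2P = 3P + 77 gives 5P = 235, so P* = £47 and Q* = 218.
With the tax collected from sellers, supply shifts: Qs = 3(P − 19) + 77.
Solving gives Q = 195.2 with buyers paying £58.4 and sellers receiving £39.4 (the £19 wedge).
Burden on buyers: £11.4; on sellers: £7.6. (They sum to £19.)
The less price-elastic side of the market bears the larger share of a per-unit tax.

Buyers bear £11.4 per kilogram; sellers bear £7.6 per kilogram.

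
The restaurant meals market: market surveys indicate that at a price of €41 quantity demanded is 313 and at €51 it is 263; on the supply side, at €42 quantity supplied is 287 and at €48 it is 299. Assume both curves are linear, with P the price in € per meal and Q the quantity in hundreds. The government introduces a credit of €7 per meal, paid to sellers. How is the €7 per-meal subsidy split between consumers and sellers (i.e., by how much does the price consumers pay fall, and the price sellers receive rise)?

Consumers gain €2 per meal; sellers gain €5 per meal.

Demand slope: (263 − 313)/(51 − 41) = -5, so Qd = 518 − 5P.
Supply slope: (299 − 287)/(48 − 42) = 2, so Qs = 2P + 203.
Without the subsidy, 518 − 5P = 2P + 203 gives 7P = 315, so P* = €45 and Q* = 293.
With a per-unit subsidy paid to sellers, each receives P + 7 per unit sold, so supply becomes Qs = 2(P + 7) + 203.
Solving gives Q = 303 with consumers paying €43 and sellers receiving €50 (the €7 wedge).
Gain to consumers: €2; to sellers: €5. (They sum to €7.)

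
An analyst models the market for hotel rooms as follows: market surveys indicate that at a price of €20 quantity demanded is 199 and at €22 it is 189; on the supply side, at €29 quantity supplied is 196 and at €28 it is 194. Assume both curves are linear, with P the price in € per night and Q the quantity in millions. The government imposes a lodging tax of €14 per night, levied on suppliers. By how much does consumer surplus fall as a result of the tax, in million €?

Demand slope: (189 − 199)/(22 − 20) = -5, so Qd = 299 − 5P.
Supply slope: (194 − 196)/(28 − 29) = 2, so Qs = 2P + 138.
Before the tax: set 299 − 5P = 2P + 138 → P* = €23, Q* = 184.
With the tax collected from suppliers, supply shifts: Qs = 2(P − 14) + 138.
Solving gives Q = 164 with consumers paying €27 and suppliers receiving €13 (the €14 wedge).
ΔCS is the trapezoid between Q = 164 and Q = 184 of height €4: ½ · (184 + 164) · 4 = €696.

Consumer surplus falls by €696 million.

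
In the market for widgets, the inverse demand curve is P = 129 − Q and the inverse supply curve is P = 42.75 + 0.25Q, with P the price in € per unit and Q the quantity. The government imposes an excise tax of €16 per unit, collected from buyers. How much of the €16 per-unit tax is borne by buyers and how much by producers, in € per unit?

Buyers bear €12.8 per unit; producers bear €3.2 per unit.

Inverting to Q(P) form: Qd = 129 − P; Qs = 4P − 171.
Without the tax, 129 − P = 4P − 171 gives 5P = 300, so P* = €60 and Q* = 69.
With the tax collected from buyers, demand (in seller-price terms) shifts: Qd = 129 − (P + 16).
Solving gives Q = 56.2 with buyers paying €72.8 and producers receiving €56.8 (the €16 wedge).
Burden on buyers: €12.8; on producers: €3.2. (They sum to €16.)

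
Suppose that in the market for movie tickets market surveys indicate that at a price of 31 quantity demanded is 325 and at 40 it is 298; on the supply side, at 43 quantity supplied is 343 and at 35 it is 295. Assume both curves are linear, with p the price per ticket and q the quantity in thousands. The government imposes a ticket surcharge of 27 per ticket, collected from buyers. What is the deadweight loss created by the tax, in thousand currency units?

Demand slope: (298 − 325)/(40 − 31) = -3, so qd = 418 − 3p.
Supply slope: (295 − 343)/(35 − 43) = 6, so qs = 6p + 85.
Before the tax: set 418 − 3p = 6p + 85 → p* = 37, q* = 307.
With the tax collected from buyers, demand (in seller-price terms) shifts: qd = 418 − 3(p + 27).
New equilibrium: buyers pay 55, producers receive 28, q = 253. (Wedge: pb − ps = 27.)
Quantity falls by |ΔQ| = |307 − 253| = 54.
DWL = ½ · t · |ΔQ| = ½ · 27 · 54 = 729.

Deadweight loss = 729 thousand.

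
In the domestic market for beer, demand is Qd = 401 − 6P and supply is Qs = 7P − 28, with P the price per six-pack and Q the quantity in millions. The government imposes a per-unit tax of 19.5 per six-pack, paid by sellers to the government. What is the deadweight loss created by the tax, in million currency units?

Deadweight loss = 614.25 million.

Before the tax: set 401 − 6P = 7P − 28 → P* = 33, Q* = 203.
With the tax collected from sellers, supply shifts: Qs = 7(P − 19.5) − 28.
Solving gives Q = 140 with consumers paying 43.5 and sellers receiving 24 (the 19.5 wedge).
Quantity falls by |ΔQ| = |203 − 140| = 63.
DWL = ½ · t · |ΔQ| = ½ · 19.5 · 63 = 614.25.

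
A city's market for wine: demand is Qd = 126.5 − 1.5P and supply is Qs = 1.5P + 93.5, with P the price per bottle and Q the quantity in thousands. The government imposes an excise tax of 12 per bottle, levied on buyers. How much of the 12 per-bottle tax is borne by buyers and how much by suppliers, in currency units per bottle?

Before the tax: set 126.5 − 1.5P = 1.5P + 93.5 → P* = 11, Q* = 110.
With the tax collected from buyers, demand (in seller-price terms) shifts: Qd = 126.5 − 1.5(P + 12).
Solving gives Q = 101 with buyers paying 17 and suppliers receiving 5 (the 12 wedge).
Burden on buyers: 6; on suppliers: 6. (They sum to 12.)
The less price-elastic side of the market bears the larger share of a per-unit tax.

Buyers bear 6 per bottle; suppliers bear 6 per bottle.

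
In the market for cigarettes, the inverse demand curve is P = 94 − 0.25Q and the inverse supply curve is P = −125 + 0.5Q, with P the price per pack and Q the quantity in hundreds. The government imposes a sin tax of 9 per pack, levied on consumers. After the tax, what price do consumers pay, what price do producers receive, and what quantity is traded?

Consumers pay 24; producers receive 15; quantity = 280.

Inverting to Q(P) form: Qd = 376 − 4P; Qs = 2P + 250.
Before the tax: set 376 − 4P = 2P + 250 → P* = 21, Q* = 292.
With the tax collected from consumers, demand (in seller-price terms) shifts: Qd = 376 − 4(P + 9).
New equilibrium: consumers pay 24, producers receive 15, Q = 280. (Wedge: Pb − Ps = 9.)
The less price-elastic side of the market bears the larger share of a per-unit tax.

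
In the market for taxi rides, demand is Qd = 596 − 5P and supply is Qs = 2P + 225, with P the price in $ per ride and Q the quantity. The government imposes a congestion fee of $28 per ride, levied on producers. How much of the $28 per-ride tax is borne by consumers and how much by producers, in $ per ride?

Consumers bear $8 per ride; producers bear $20 per ride.

Before the tax: set 596 − 5P = 2P + 225 → P* = $53, Q* = 331.
With the tax collected from producers, supply shifts: Qs = 2(P − 28) + 225.
Solving gives Q = 291 with consumers paying $61 and producers receiving $33 (the $28 wedge).
Burden on consumers: $8; on producers: $20. (They sum to $28.)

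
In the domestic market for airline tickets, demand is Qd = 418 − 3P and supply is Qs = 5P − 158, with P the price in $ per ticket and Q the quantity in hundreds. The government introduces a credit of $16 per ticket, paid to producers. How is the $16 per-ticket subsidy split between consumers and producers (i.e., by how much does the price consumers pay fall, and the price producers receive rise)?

Consumers gain $10 per ticket; producers gain $6 per ticket.

Before the subsidy: set 418 − 3P = 5P − 158 → P* = $72, Q* = 202.
With a per-unit subsidy paid to producers, each receives P + 16 per unit sold, so supply becomes Qs = 5(P + 16) − 158.
New equilibrium: consumers pay $62, producers receive $78, Q = 232. (Wedge: Pb − Ps = −16.)
Gain to consumers: $10; to producers: $6. (They sum to $16.)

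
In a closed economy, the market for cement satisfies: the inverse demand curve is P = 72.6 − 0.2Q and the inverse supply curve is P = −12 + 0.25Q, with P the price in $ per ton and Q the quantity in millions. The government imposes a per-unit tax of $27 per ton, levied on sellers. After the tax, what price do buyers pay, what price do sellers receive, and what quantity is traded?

Buyers pay $47; sellers receive $20; quantity = 128.

Rewrite in direct form: Qd = 363 − 5P and Qs = 4P + 48.
Without the tax, 363 − 5P = 4P + 48 gives 9P = 315, so P* = $35 and Q* = 188.
With the tax collected from sellers, supply shifts: Qs = 4(P − 27) + 48.
Solving gives Q = 128 with buyers paying $47 and sellers receiving $20 (the $27 wedge).
The less price-elastic side of the market bears the larger share of a per-unit tax.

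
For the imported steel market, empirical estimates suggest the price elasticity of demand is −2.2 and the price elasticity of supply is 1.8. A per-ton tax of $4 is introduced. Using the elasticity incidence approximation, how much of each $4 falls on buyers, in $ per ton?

Incidence ratio: buyers' share ≈ εs / (εs + |εd|) = 1.8 / (1.8 + 2.2) = 0.45.
So buyers bear ≈ 0.45 × $4 = $1.8; sellers bear $2.2.

Buyers bear ≈ $1.8 per ton.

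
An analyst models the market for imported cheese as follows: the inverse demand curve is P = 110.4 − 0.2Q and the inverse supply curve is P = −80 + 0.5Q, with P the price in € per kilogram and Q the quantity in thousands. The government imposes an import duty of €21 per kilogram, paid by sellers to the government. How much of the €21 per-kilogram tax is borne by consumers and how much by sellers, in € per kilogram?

Consumers bear €6 per kilogram; sellers bear €15 per kilogram.

Rewrite in direct form: Qd = 552 − 5P and Qs = 2P + 160.
Before the tax: set 552 − 5P = 2P + 160 → P* = €56, Q* = 272.
With the tax collected from sellers, supply shifts: Qs = 2(P − 21) + 160.
Solving gives Q = 242 with consumers paying €62 and sellers receiving €41 (the €21 wedge).
Burden on consumers: €6; on sellers: €15. (They sum to €21.)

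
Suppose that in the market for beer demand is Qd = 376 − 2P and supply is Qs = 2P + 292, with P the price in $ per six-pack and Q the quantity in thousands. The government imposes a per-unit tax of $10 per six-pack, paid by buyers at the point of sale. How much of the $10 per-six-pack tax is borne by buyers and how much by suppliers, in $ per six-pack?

Buyers bear $5 per six-pack; suppliers bear $5 per six-pack.

Before the tax: set 376 − 2P = 2P + 292 → P* = $21, Q* = 334.
With the tax collected from buyers, demand (in seller-price terms) shifts: Qd = 376 − 2(P + 10).
New equilibrium: buyers pay $26, suppliers receive $16, Q = 324. (Wedge: Pb − Ps = 10.)
Burden on buyers: $5; on suppliers: $5. (They sum to $10.)
The less price-elastic side of the market bears the larger share of a per-unit tax.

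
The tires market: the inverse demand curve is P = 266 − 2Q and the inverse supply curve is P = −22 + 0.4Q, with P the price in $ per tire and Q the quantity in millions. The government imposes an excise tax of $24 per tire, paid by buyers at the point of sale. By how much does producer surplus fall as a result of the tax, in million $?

Producer surplus falls by $460 million.

Inverting to Q(P) form: Qd = 133 − 0.5P; Qs = 2.5P + 55.
Before the tax: set 133 − 0.5P = 2.5P + 55 → P* = $26, Q* = 120.
With the tax collected from buyers, demand (in seller-price terms) shifts: Qd = 133 − 0.5(P + 24).
New equilibrium: buyers pay $46, suppliers receive $22, Q = 110. (Wedge: Pb − Ps = 24.)
ΔPS is the trapezoid between Q = 110 and Q = 120 of height $4: ½ · (120 + 110) · 4 = $460.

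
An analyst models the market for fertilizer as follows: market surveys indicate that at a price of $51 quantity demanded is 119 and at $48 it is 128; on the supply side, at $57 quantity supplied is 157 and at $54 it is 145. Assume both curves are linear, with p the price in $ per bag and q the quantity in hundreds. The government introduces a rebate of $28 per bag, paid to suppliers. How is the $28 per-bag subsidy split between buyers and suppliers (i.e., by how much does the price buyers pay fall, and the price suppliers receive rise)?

Buyers gain $16 per bag; suppliers gain $12 per bag.

Demand slope: (128 − 119)/(48 − 51) = -3, so qd = 272 − 3p.
Supply slope: (145 − 157)/(54 − 57) = 4, so qs = 4p − 71.
Before the subsidy: set 272 − 3p = 4p − 71 → p* = $49, q* = 125.
With a per-unit subsidy paid to suppliers, each receives p + 28 per unit sold, so supply becomes qs = 4(p + 28) − 71.
New equilibrium: buyers pay $33, suppliers receive $61, q = 173. (Wedge: pb − ps = −28.)
Gain to buyers: $16; to suppliers: $12. (They sum to $28.)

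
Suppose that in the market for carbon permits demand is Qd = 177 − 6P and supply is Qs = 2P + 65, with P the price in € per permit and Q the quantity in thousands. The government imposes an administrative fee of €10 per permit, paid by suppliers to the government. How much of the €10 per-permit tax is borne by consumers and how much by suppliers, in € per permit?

Consumers bear €2.5 per permit; suppliers bear €7.5 per permit.

Before the tax: set 177 − 6P = 2P + 65 → P* = €14, Q* = 93.
With the tax collected from suppliers, supply shifts: Qs = 2(P − 10) + 65.
New equilibrium: consumers pay €16.5, suppliers receive €6.5, Q = 78. (Wedge: Pb − Ps = 10.)
Burden on consumers: €2.5; on suppliers: €7.5. (They sum to €10.)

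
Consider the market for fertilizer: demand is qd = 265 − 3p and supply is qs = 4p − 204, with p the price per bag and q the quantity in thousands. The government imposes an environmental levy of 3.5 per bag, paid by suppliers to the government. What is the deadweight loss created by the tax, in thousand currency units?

Without the tax, 265 − 3p = 4p − 204 gives 7p = 469, so p* = 67 and q* = 64.
With the tax collected from suppliers, supply shifts: qs = 4(p − 3.5) − 204.
Solving gives q = 58 with consumers paying 69 and suppliers receiving 65.5 (the 3.5 wedge).
Quantity falls by |ΔQ| = |64 − 58| = 6.
DWL = ½ · t · |ΔQ| = ½ · 3.5 · 6 = 10.5.

Deadweight loss = 10.5 thousand.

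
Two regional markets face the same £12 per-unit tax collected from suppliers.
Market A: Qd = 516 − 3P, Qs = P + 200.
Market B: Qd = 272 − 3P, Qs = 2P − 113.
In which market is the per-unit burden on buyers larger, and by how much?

Market B, by £1.8.

Market A: pre-tax P* = £79, Q* = 279; post-tax Q = 270; per-unit burden on buyers = £3.
Market B: pre-tax P* = £77, Q* = 41; post-tax Q = 26.6; per-unit burden on buyers = £4.8.
Difference: £3 vs £4.8 → market B is larger by £1.8.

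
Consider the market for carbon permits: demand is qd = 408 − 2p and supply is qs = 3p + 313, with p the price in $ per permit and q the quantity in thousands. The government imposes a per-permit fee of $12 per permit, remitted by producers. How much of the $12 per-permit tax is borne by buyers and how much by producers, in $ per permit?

Buyers bear $7.2 per permit; producers bear $4.8 per permit.

Before the tax: set 408 − 2p = 3p + 313 → p* = $19, q* = 370.
With the tax collected from producers, supply shifts: qs = 3(p − 12) + 313.
Solving gives q = 355.6 with buyers paying $26.2 and producers receiving $14.2 (the $12 wedge).
Burden on buyers: $7.2; on producers: $4.8. (They sum to $12.)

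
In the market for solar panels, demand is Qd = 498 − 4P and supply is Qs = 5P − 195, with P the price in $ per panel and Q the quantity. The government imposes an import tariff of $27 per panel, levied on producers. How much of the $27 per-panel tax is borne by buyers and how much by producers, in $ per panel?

Buyers bear $15 per panel; producers bear $12 per panel.

Before the tax: set 498 − 4P = 5P − 195 → P* = $77, Q* = 190.
With the tax collected from producers, supply shifts: Qs = 5(P − 27) − 195.
New equilibrium: buyers pay $92, producers receive $65, Q = 130. (Wedge: Pb − Ps = 27.)
Burden on buyers: $15; on producers: $12. (They sum to $27.)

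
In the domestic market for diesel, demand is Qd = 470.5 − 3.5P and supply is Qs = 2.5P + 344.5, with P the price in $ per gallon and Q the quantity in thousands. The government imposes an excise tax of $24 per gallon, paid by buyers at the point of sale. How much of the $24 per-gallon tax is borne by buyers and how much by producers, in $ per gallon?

Before the tax: set 470.5 − 3.5P = 2.5P + 344.5 → P* = $21, Q* = 397.
With the tax collected from buyers, demand (in seller-price terms) shifts: Qd = 470.5 − 3.5(P + 24).
Solving gives Q = 362 with buyers paying $31 and producers receiving $7 (the $24 wedge).
Burden on buyers: $10; on producers: $14. (They sum to $24.)
The less price-elastic side of the market bears the larger share of a per-unit tax.

Buyers bear $10 per gallon; producers bear $14 per gallon.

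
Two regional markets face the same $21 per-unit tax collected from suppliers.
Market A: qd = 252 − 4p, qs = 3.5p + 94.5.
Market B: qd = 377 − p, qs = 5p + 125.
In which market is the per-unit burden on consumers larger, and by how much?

Market B, by $7.7.

Market A: pre-tax p* = $21, q* = 168; post-tax q = 128.8; per-unit burden on consumers = $9.8.
Market B: pre-tax p* = $42, q* = 335; post-tax q = 317.5; per-unit burden on consumers = $17.5.
Difference: $9.8 vs $17.5 → market B is larger by $7.7.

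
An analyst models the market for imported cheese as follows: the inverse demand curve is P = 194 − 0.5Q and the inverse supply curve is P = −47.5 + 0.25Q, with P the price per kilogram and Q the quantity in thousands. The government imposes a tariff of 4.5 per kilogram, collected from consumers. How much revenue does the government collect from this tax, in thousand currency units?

Tax revenue = 1422 thousand.

Rewrite in direct form: Qd = 388 − 2P and Qs = 4P + 190.
Without the tax, 388 − 2P = 4P + 190 gives 6P = 198, so P* = 33 and Q* = 322.
With the tax collected from consumers, demand (in seller-price terms) shifts: Qd = 388 − 2(P + 4.5).
New equilibrium: consumers pay 36, suppliers receive 31.5, Q = 316. (Wedge: Pb − Ps = 4.5.)
Revenue = t · Q = 4.5 · 316 = 1422.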